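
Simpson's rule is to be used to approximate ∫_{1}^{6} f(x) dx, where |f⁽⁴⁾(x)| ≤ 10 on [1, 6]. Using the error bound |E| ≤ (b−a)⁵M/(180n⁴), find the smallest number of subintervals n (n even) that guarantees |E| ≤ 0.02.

10

Need 31250/(180n⁴) ≤ 0.02.
n⁴ ≥ 31250/(180·0.02) = 8680.56 ⇒ n ≥ 9.6524, so the smallest even n is 10. (n must be even for Simpson's rule.)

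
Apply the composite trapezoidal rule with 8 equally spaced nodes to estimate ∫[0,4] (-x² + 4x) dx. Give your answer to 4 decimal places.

10.4490

h = (4 − 0)/7 = 0.571429.
Nodes x₀,…,x₇ = 0, 0.571429, 1.142857, 1.714286, 2.285714, 2.857143, 3.428571, 4.
f(x) = -x² + 4x: f₀=0, f₁=1.959184, f₂=3.265306, f₃=3.918367, f₄=3.918367, f₅=3.265306, f₆=1.959184, f₇=0.
(h/2)·[f₀ + 2f₁ + 2f₂ + 2f₃ + 2f₄ + 2f₅ + 2f₆ + f₇] = 0.285714·(36.571429) = 10.4490.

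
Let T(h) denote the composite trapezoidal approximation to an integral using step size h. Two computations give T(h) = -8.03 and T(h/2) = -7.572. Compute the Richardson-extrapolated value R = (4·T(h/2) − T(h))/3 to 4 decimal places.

R = (4·T(h/2) − T(h)) / 3 = (4·(-7.572) − (-8.03))/3 = (-22.258)/3 = -7.4193.

-7.4193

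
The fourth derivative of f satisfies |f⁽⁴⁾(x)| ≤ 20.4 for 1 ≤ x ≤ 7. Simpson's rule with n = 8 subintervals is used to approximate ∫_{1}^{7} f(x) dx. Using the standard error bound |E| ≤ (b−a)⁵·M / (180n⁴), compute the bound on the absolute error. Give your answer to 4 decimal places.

|E| ≤ (6)⁵·20.4 / (180·8⁴) = 158630.4/737280 = 0.2152.

0.2152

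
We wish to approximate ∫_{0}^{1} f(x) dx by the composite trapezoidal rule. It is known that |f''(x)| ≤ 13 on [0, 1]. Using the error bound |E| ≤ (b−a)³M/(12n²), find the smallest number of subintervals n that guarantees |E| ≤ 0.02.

Need 13/(12n²) ≤ 0.02.
n² ≥ 13/(12·0.02) = 54.1667 ⇒ n ≥ 7.3598, so the smallest n is 8.

8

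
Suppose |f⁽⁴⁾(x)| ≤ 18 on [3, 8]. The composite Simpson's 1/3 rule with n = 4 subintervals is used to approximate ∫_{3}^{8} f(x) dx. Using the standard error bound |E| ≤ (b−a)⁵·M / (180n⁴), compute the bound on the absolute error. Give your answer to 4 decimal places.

|E| ≤ (5)⁵·18 / (180·4⁴) = 56250/46080 = 1.2207.

1.2207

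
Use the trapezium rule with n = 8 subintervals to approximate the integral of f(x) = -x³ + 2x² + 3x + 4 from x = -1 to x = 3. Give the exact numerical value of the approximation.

h = (3 − (-1))/8 = 0.5.
Nodes x₀,…,x₈ = -1, -0.5, 0, 0.5, 1, 1.5, 2, 2.5, 3.
f(x) = -x³ + 2x² + 3x + 4: f₀=4, f₁=3.125, f₂=4, f₃=5.875, f₄=8, f₅=9.625, f₆=10, f₇=8.375, f₈=4.
(h/2)·[f₀ + 2f₁ + 2f₂ + 2f₃ + 2f₄ + 2f₅ + 2f₆ + 2f₇ + f₈] = 0.25·(106) = 26.5.

26.5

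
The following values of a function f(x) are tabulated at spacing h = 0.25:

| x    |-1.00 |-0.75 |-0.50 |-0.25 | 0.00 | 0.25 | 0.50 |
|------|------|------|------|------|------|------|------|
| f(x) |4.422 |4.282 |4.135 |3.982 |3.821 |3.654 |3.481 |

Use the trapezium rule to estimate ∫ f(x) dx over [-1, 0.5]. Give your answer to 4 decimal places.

h = 0.25, n = 6.
(h/2)·[y₀ + 2y₁ + 2y₂ + 2y₃ + 2y₄ + 2y₅ + y₆] = 0.125·(47.651) = 5.9564.

5.9564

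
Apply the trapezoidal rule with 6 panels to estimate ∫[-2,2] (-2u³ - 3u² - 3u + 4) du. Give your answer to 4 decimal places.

h = (2 − (-2))/6 = 0.666667.
Nodes u₀,…,u₆ = -2, -1.333333, -0.666667, 0, 0.666667, 1.333333, 2.
f(u) = -2u³ - 3u² - 3u + 4: f₀=14, f₁=7.407407, f₂=5.259259, f₃=4, f₄=0.074074, f₅=-10.074074, f₆=-30.
(h/2)·[f₀ + 2f₁ + 2f₂ + 2f₃ + 2f₄ + 2f₅ + f₆] = 0.333333·(-2.666667) = -0.8889.

-0.8889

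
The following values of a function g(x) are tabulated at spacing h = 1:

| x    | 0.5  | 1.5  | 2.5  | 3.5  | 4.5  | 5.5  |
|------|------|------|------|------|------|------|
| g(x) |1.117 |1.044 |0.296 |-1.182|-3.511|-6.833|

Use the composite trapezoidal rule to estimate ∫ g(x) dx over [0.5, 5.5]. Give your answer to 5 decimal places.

h = 1, n = 5.
(h/2)·[y₀ + 2y₁ + 2y₂ + 2y₃ + 2y₄ + y₅] = 0.5·(-12.422) = -6.21100.

-6.21100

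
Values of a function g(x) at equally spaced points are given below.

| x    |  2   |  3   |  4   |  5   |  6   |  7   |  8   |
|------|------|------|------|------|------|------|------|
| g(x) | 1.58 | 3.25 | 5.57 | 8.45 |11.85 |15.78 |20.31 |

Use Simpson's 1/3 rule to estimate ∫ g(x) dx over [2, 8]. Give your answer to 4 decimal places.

55.5500

h = 1, n = 6.
(h/3)·[y₀ + 4y₁ + 2y₂ + 4y₃ + 2y₄ + 4y₅ + y₆] = 0.333333·(166.65) = 55.5500.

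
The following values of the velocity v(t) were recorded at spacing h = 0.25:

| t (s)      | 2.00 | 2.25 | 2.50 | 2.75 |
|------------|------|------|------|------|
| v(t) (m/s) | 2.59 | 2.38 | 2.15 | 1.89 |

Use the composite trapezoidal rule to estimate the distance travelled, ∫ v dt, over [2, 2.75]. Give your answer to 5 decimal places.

1.69250

h = 0.25, n = 3.
(h/2)·[y₀ + 2y₁ + 2y₂ + y₃] = 0.125·(13.54) = 1.69250.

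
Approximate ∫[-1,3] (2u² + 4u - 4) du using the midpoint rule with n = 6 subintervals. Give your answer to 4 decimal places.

18.3704

h = (3 − (-1))/6 = 0.666667.
Midpoints m₁,…,m₆ = -0.666667, 0, 0.666667, 1.333333, 2, 2.666667.
f(m₁)=-5.777778, f(m₂)=-4, f(m₃)=-0.444444, f(m₄)=4.888889, f(m₅)=12, f(m₆)=20.888889.
h·[f(m₁) + f(m₂) + f(m₃) + f(m₄) + f(m₅) + f(m₆)] = 0.666667·(27.555556) = 18.3704.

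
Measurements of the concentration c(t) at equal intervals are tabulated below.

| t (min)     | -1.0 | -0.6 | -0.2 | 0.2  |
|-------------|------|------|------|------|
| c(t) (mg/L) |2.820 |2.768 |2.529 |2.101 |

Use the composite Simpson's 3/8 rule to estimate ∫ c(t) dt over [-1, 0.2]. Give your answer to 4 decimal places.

h = 0.4, n = 3.
(3h/8)·[y₀ + 3y₁ + 3y₂ + y₃] = 0.15·(20.812) = 3.1218.

3.1218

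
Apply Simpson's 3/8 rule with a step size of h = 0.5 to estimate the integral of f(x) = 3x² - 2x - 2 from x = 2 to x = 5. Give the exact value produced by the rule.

h = (5 − 2)/6 = 0.5.
Nodes x₀,…,x₆ = 2, 2.5, 3, 3.5, 4, 4.5, 5.
f(x) = 3x² - 2x - 2: f₀=6, f₁=11.75, f₂=19, f₃=27.75, f₄=38, f₅=49.75, f₆=63.
(3h/8)·[f₀ + 3f₁ + 3f₂ + 2f₃ + 3f₄ + 3f₅ + f₆] = 0.1875·(480) = 90.

90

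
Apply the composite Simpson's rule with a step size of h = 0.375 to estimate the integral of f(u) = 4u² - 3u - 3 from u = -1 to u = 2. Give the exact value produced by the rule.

-1.5

h = (2 − (-1))/8 = 0.375.
Nodes u₀,…,u₈ = -1, -0.625, -0.25, 0.125, 0.5, 0.875, 1.25, 1.625, 2.
f(u) = 4u² - 3u - 3: f₀=4, f₁=0.4375, f₂=-2, f₃=-3.3125, f₄=-3.5, f₅=-2.5625, f₆=-0.5, f₇=2.6875, f₈=7.
(h/3)·[f₀ + 4f₁ + 2f₂ + 4f₃ + 2f₄ + 4f₅ + 2f₆ + 4f₇ + f₈] = 0.125·(-12) = -1.5.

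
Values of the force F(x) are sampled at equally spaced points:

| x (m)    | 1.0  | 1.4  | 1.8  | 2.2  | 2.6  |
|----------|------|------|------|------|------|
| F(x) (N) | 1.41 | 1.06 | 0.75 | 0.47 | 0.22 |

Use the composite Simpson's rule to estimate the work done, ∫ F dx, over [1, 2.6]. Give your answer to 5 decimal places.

h = 0.4, n = 4.
(h/3)·[y₀ + 4y₁ + 2y₂ + 4y₃ + y₄] = 0.133333·(9.25) = 1.23333.

1.23333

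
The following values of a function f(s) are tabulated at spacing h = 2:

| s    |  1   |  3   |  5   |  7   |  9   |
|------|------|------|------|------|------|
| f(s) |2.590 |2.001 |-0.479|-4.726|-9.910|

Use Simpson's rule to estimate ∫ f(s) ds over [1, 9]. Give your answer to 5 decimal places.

-12.78533

h = 2, n = 4.
(h/3)·[y₀ + 4y₁ + 2y₂ + 4y₃ + y₄] = 0.666667·(-19.178) = -12.78533.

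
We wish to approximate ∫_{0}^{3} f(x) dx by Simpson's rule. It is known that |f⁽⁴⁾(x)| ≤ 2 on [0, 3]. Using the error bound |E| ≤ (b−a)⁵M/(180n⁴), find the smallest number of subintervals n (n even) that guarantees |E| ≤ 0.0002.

Need 486/(180n⁴) ≤ 0.0002.
n⁴ ≥ 486/(180·0.0002) = 13500 ⇒ n ≥ 10.7791, so the smallest even n is 12. (n must be even for Simpson's rule.)

12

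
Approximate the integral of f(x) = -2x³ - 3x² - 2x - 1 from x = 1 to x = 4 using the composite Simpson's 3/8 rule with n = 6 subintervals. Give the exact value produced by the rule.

h = (4 − 1)/6 = 0.5.
Nodes x₀,…,x₆ = 1, 1.5, 2, 2.5, 3, 3.5, 4.
f(x) = -2x³ - 3x² - 2x - 1: f₀=-8, f₁=-17.5, f₂=-33, f₃=-56, f₄=-88, f₅=-130.5, f₆=-185.
(3h/8)·[f₀ + 3f₁ + 3f₂ + 2f₃ + 3f₄ + 3f₅ + f₆] = 0.1875·(-1112) = -208.5.

-208.5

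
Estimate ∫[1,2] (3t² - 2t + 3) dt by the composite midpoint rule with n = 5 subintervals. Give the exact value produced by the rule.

6.99

h = (2 − 1)/5 = 0.2.
Midpoints m₁,…,m₅ = 1.1, 1.3, 1.5, 1.7, 1.9.
f(m₁)=4.43, f(m₂)=5.47, f(m₃)=6.75, f(m₄)=8.27, f(m₅)=10.03.
h·[f(m₁) + f(m₂) + f(m₃) + f(m₄) + f(m₅)] = 0.2·(34.95) = 6.99.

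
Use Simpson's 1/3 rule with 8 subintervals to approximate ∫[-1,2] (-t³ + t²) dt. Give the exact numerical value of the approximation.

h = (2 − (-1))/8 = 0.375.
Nodes t₀,…,t₈ = -1, -0.625, -0.25, 0.125, 0.5, 0.875, 1.25, 1.625, 2.
f(t) = -t³ + t²: f₀=2, f₁=0.634765625, f₂=0.078125, f₃=0.013671875, f₄=0.125, f₅=0.095703125, f₆=-0.390625, f₇=-1.650390625, f₈=-4.
(h/3)·[f₀ + 4f₁ + 2f₂ + 4f₃ + 2f₄ + 4f₅ + 2f₆ + 4f₇ + f₈] = 0.125·(-6) = -0.75.

-0.75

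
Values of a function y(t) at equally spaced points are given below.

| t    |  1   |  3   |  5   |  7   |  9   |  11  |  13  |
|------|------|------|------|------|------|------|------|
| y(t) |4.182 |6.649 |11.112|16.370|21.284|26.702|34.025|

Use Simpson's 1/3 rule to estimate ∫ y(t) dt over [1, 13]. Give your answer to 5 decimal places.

h = 2, n = 6.
(h/3)·[y₀ + 4y₁ + 2y₂ + 4y₃ + 2y₄ + 4y₅ + y₆] = 0.666667·(301.883) = 201.25533.

201.25533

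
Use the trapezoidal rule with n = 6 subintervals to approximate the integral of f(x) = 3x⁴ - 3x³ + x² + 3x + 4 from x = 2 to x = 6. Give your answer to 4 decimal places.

3901.7284

h = (6 − 2)/6 = 0.666667.
Nodes x₀,…,x₆ = 2, 2.666667, 3.333333, 4, 4.666667, 5.333333, 6.
f(x) = 3x⁴ - 3x³ + x² + 3x + 4: f₀=38, f₁=113.925926, f₂=284.370370, f₃=608, f₄=1157.703704, f₅=2020.592593, f₆=3298.
(h/2)·[f₀ + 2f₁ + 2f₂ + 2f₃ + 2f₄ + 2f₅ + f₆] = 0.333333·(11705.185185) = 3901.7284.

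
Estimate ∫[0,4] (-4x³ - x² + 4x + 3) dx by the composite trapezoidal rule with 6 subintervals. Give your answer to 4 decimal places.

h = (4 − 0)/6 = 0.666667.
Nodes x₀,…,x₆ = 0, 0.666667, 1.333333, 2, 2.666667, 3.333333, 4.
f(x) = -4x³ - x² + 4x + 3: f₀=3, f₁=4.037037, f₂=-2.925926, f₃=-25, f₄=-69.296296, f₅=-142.925926, f₆=-253.
(h/2)·[f₀ + 2f₁ + 2f₂ + 2f₃ + 2f₄ + 2f₅ + f₆] = 0.333333·(-722.222222) = -240.7407.

-240.7407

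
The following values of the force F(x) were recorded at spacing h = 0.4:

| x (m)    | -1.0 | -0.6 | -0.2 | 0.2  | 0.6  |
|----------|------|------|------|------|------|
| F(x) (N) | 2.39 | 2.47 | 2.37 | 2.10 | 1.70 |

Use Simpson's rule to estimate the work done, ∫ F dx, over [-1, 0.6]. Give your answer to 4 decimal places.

h = 0.4, n = 4.
(h/3)·[y₀ + 4y₁ + 2y₂ + 4y₃ + y₄] = 0.133333·(27.11) = 3.6147.

3.6147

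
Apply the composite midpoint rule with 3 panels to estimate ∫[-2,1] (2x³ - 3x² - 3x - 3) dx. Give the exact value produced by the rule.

h = (1 − (-2))/3 = 1.
Midpoints m₁,…,m₃ = -1.5, -0.5, 0.5.
f(m₁)=-12, f(m₂)=-2.5, f(m₃)=-5.
h·[f(m₁) + f(m₂) + f(m₃)] = 1·(-19.5) = -19.5.

-19.5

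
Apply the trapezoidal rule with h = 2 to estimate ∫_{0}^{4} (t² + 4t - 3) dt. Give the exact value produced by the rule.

44

h = (4 − 0)/2 = 2.
Nodes t₀,…,t₂ = 0, 2, 4.
f(t) = t² + 4t - 3: f₀=-3, f₁=9, f₂=29.
(h/2)·[f₀ + 2f₁ + f₂] = 1·(44) = 44.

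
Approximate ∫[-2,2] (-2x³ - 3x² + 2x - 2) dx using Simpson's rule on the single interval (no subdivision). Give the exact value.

S = (b−a)/6 · [f(-2) + 4f(0) + f(2)] = 0.666667·[(-2) + 4·(-2) + (-26)] = -24.

-24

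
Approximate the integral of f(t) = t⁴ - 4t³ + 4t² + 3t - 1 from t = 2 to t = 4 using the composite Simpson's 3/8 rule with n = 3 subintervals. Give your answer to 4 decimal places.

h = (4 − 2)/3 = 0.666667.
Nodes t₀,…,t₃ = 2, 2.666667, 3.333333, 4.
f(t) = t⁴ - 4t³ + 4t² + 3t - 1: f₀=5, f₁=10.160494, f₂=28.753086, f₃=75.
(3h/8)·[f₀ + 3f₁ + 3f₂ + f₃] = 0.25·(196.740741) = 49.1852.

49.1852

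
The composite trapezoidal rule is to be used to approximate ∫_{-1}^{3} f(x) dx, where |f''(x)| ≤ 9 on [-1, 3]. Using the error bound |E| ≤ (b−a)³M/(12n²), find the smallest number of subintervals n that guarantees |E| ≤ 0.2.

Need 576/(12n²) ≤ 0.2.
n² ≥ 576/(12·0.2) = 240 ⇒ n ≥ 15.4919, so the smallest n is 16.

16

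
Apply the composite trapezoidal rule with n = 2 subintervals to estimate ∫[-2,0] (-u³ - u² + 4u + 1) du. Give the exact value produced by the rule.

-4

h = (0 − (-2))/2 = 1.
Nodes u₀,…,u₂ = -2, -1, 0.
f(u) = -u³ - u² + 4u + 1: f₀=-3, f₁=-3, f₂=1.
(h/2)·[f₀ + 2f₁ + f₂] = 0.5·(-8) = -4.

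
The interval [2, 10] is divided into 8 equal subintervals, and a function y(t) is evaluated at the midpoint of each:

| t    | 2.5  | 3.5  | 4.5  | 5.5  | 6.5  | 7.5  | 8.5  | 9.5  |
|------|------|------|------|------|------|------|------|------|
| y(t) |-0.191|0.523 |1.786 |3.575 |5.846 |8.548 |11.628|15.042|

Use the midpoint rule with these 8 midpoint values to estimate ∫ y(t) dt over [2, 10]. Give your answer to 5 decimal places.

46.75700

h = 1, n = 8.
h·[y(m₁) + y(m₂) + y(m₃) + y(m₄) + y(m₅) + y(m₆) + y(m₇) + y(m₈)] = 1·(46.757) = 46.75700.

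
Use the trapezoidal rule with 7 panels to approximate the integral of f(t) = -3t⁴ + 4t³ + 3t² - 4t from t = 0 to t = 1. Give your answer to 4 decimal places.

-0.5898

h = (1 − 0)/7 = 0.142857.
Nodes t₀,…,t₇ = 0, 0.142857, 0.285714, 0.428571, 0.571429, 0.714286, 0.857143, 1.
f(t) = -3t⁴ + 4t³ + 3t² - 4t: f₀=0, f₁=-0.499792, f₂=-0.824656, f₃=-0.949604, f₄=-0.879633, f₅=-0.649729, f₆=-0.324865, f₇=0.
(h/2)·[f₀ + 2f₁ + 2f₂ + 2f₃ + 2f₄ + 2f₅ + 2f₆ + f₇] = 0.071429·(-8.256560) = -0.5898.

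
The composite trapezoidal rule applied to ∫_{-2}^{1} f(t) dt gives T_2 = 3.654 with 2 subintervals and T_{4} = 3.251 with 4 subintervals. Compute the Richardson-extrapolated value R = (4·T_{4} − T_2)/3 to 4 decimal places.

R = (4·T_{4} − T_2) / 3 = (4·3.251 − 3.654)/3 = (9.350)/3 = 3.1167.

3.1167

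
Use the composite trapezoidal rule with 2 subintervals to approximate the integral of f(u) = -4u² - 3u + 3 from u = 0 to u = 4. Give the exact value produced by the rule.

-108

h = (4 − 0)/2 = 2.
Nodes u₀,…,u₂ = 0, 2, 4.
f(u) = -4u² - 3u + 3: f₀=3, f₁=-19, f₂=-73.
(h/2)·[f₀ + 2f₁ + f₂] = 1·(-108) = -108.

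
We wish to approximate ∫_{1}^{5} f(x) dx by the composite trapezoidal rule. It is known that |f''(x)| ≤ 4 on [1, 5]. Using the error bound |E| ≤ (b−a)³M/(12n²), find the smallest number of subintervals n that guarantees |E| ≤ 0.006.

Need 256/(12n²) ≤ 0.006.
n² ≥ 256/(12·0.006) = 3555.56 ⇒ n ≥ 59.6285, so the smallest n is 60.

60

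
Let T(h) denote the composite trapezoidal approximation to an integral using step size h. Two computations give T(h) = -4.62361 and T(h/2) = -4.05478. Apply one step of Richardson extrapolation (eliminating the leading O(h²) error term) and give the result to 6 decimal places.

-3.865170

R = (4·T(h/2) − T(h)) / 3 = (4·(-4.05478) − (-4.62361))/3 = (-11.59551)/3 = -3.865170.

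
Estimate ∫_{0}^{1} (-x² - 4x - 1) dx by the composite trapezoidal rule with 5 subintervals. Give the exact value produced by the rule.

h = (1 − 0)/5 = 0.2.
Nodes x₀,…,x₅ = 0, 0.2, 0.4, 0.6, 0.8, 1.
f(x) = -x² - 4x - 1: f₀=-1, f₁=-1.84, f₂=-2.76, f₃=-3.76, f₄=-4.84, f₅=-6.
(h/2)·[f₀ + 2f₁ + 2f₂ + 2f₃ + 2f₄ + f₅] = 0.1·(-33.4) = -3.34.

-3.34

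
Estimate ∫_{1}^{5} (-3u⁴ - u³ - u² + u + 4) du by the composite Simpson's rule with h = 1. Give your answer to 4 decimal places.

-2045.3333

h = (5 − 1)/4 = 1.
Nodes u₀,…,u₄ = 1, 2, 3, 4, 5.
f(u) = -3u⁴ - u³ - u² + u + 4: f₀=0, f₁=-54, f₂=-272, f₃=-840, f₄=-2016.
(h/3)·[f₀ + 4f₁ + 2f₂ + 4f₃ + f₄] = 0.333333·(-6136) = -2045.3333.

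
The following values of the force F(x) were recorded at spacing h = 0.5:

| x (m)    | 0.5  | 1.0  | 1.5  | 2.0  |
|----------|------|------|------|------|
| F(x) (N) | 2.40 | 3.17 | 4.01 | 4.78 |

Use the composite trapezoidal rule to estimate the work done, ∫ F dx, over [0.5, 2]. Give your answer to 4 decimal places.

5.3850

h = 0.5, n = 3.
(h/2)·[y₀ + 2y₁ + 2y₂ + y₃] = 0.25·(21.54) = 5.3850.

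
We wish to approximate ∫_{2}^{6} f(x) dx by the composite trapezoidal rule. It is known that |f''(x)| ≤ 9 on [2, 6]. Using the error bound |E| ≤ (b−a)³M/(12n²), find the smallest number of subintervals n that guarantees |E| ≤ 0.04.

35

Need 576/(12n²) ≤ 0.04.
n² ≥ 576/(12·0.04) = 1200 ⇒ n ≥ 34.6410, so the smallest n is 35.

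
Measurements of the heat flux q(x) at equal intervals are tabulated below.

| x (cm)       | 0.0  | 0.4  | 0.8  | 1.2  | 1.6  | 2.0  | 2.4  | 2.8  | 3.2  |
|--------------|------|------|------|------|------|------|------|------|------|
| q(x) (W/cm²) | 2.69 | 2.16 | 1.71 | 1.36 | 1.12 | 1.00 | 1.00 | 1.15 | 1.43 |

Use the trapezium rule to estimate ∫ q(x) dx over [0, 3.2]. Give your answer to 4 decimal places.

4.6240

h = 0.4, n = 8.
(h/2)·[y₀ + 2y₁ + 2y₂ + 2y₃ + 2y₄ + 2y₅ + 2y₆ + 2y₇ + y₈] = 0.2·(23.12) = 4.6240.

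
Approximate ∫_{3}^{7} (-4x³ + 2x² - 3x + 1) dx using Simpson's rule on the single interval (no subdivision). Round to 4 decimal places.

-2165.3333

S = (b−a)/6 · [f(3) + 4f(5) + f(7)] = 0.666667·[(-98) + 4·(-464) + (-1294)] = -2165.3333.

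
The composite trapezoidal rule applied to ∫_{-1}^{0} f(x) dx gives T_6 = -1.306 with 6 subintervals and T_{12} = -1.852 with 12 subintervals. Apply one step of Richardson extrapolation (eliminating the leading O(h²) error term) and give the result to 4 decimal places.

R = (4·T_{12} − T_6) / 3 = (4·(-1.852) − (-1.306))/3 = (-6.102)/3 = -2.0340.

-2.0340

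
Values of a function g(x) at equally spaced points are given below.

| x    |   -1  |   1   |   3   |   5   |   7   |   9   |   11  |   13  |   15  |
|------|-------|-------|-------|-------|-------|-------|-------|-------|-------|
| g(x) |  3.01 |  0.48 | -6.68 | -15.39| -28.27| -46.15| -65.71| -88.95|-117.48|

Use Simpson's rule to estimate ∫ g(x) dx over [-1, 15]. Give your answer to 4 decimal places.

h = 2, n = 8.
(h/3)·[y₀ + 4y₁ + 2y₂ + 4y₃ + 2y₄ + 4y₅ + 2y₆ + 4y₇ + y₈] = 0.666667·(-915.83) = -610.5533.

-610.5533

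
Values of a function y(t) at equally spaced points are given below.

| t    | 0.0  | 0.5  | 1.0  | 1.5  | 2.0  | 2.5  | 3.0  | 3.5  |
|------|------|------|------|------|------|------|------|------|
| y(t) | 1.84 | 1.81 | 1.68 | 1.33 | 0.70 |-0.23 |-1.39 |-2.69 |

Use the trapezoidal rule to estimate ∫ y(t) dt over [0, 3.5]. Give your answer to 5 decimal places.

h = 0.5, n = 7.
(h/2)·[y₀ + 2y₁ + 2y₂ + 2y₃ + 2y₄ + 2y₅ + 2y₆ + y₇] = 0.25·(6.95) = 1.73750.

1.73750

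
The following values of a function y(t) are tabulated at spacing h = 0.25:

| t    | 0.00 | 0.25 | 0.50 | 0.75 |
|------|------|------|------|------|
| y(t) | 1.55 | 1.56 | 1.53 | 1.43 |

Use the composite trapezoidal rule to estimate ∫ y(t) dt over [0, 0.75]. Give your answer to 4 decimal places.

1.1450

h = 0.25, n = 3.
(h/2)·[y₀ + 2y₁ + 2y₂ + y₃] = 0.125·(9.16) = 1.1450.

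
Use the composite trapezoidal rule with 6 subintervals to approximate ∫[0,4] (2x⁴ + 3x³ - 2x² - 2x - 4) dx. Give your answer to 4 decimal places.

550.5844

h = (4 − 0)/6 = 0.666667.
Nodes x₀,…,x₆ = 0, 0.666667, 1.333333, 2, 2.666667, 3.333333, 4.
f(x) = 2x⁴ + 3x³ - 2x² - 2x - 4: f₀=-4, f₁=-4.938272, f₂=3.209877, f₃=40, f₄=134.469136, f₅=325.135802, f₆=660.
(h/2)·[f₀ + 2f₁ + 2f₂ + 2f₃ + 2f₄ + 2f₅ + f₆] = 0.333333·(1651.753086) = 550.5844.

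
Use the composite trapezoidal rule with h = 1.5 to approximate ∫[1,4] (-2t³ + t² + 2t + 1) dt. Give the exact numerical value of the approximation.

-104.25

h = (4 − 1)/2 = 1.5.
Nodes t₀,…,t₂ = 1, 2.5, 4.
f(t) = -2t³ + t² + 2t + 1: f₀=2, f₁=-19, f₂=-103.
(h/2)·[f₀ + 2f₁ + f₂] = 0.75·(-139) = -104.25.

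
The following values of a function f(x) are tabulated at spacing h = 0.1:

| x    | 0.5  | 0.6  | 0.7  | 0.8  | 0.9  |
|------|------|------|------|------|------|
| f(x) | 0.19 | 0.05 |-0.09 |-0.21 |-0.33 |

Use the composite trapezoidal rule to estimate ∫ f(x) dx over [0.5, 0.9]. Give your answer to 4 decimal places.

-0.0320

h = 0.1, n = 4.
(h/2)·[y₀ + 2y₁ + 2y₂ + 2y₃ + y₄] = 0.05·(-0.64) = -0.0320.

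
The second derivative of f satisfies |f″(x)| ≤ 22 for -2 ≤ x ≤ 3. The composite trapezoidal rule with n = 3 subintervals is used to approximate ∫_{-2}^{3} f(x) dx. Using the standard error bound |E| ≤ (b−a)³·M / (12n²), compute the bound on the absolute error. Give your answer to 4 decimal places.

25.4630

|E| ≤ (5)³·22 / (12·3²) = 2750/108 = 25.4630.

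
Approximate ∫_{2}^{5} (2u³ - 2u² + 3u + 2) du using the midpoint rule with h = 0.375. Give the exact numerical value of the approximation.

263.33203125

h = (5 − 2)/8 = 0.375.
Midpoints m₁,…,m₈ = 2.1875, 2.5625, 2.9375, 3.3125, 3.6875, 4.0625, 4.4375, 4.8125.
f(m₁)=19.92724609375, f(m₂)=30.20751953125, f(m₃)=44.24951171875, f(m₄)=62.68603515625, f(m₅)=86.14990234375, f(m₆)=115.27392578125, f(m₇)=150.69091796875, f(m₈)=193.03369140625.
h·[f(m₁) + f(m₂) + f(m₃) + f(m₄) + f(m₅) + f(m₆) + f(m₇) + f(m₈)] = 0.375·(702.21875) = 263.33203125.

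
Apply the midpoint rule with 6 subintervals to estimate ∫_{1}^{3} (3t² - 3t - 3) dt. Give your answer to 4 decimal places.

h = (3 − 1)/6 = 0.333333.
Midpoints m₁,…,m₆ = 1.166667, 1.5, 1.833333, 2.166667, 2.5, 2.833333.
f(m₁)=-2.416667, f(m₂)=-0.75, f(m₃)=1.583333, f(m₄)=4.583333, f(m₅)=8.25, f(m₆)=12.583333.
h·[f(m₁) + f(m₂) + f(m₃) + f(m₄) + f(m₅) + f(m₆)] = 0.333333·(23.833333) = 7.9444.

7.9444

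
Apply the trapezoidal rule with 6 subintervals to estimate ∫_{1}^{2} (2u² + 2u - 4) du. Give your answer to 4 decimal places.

h = (2 − 1)/6 = 0.166667.
Nodes u₀,…,u₆ = 1, 1.166667, 1.333333, 1.5, 1.666667, 1.833333, 2.
f(u) = 2u² + 2u - 4: f₀=0, f₁=1.055556, f₂=2.222222, f₃=3.5, f₄=4.888889, f₅=6.388889, f₆=8.
(h/2)·[f₀ + 2f₁ + 2f₂ + 2f₃ + 2f₄ + 2f₅ + f₆] = 0.083333·(44.111111) = 3.6759.

3.6759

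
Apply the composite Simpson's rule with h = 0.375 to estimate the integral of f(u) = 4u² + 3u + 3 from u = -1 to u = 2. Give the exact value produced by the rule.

h = (2 − (-1))/8 = 0.375.
Nodes u₀,…,u₈ = -1, -0.625, -0.25, 0.125, 0.5, 0.875, 1.25, 1.625, 2.
f(u) = 4u² + 3u + 3: f₀=4, f₁=2.6875, f₂=2.5, f₃=3.4375, f₄=5.5, f₅=8.6875, f₆=13, f₇=18.4375, f₈=25.
(h/3)·[f₀ + 4f₁ + 2f₂ + 4f₃ + 2f₄ + 4f₅ + 2f₆ + 4f₇ + f₈] = 0.125·(204) = 25.5.

25.5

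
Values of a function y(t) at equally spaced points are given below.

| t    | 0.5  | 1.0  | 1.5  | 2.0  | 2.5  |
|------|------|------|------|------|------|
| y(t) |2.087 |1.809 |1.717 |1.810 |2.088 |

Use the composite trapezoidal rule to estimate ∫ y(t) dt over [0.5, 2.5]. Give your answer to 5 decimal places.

3.71175

h = 0.5, n = 4.
(h/2)·[y₀ + 2y₁ + 2y₂ + 2y₃ + y₄] = 0.25·(14.847) = 3.71175.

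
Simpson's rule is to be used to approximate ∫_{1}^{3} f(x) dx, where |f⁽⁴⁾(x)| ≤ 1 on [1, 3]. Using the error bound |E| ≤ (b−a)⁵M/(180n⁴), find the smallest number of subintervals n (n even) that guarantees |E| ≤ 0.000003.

16

Need 32/(180n⁴) ≤ 0.000003.
n⁴ ≥ 32/(180·0.000003) = 59259.3 ⇒ n ≥ 15.6023, so the smallest even n is 16. (n must be even for Simpson's rule.)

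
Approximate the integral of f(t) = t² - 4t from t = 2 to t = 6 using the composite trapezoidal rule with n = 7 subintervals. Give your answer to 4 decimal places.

h = (6 − 2)/7 = 0.571429.
Nodes t₀,…,t₇ = 2, 2.571429, 3.142857, 3.714286, 4.285714, 4.857143, 5.428571, 6.
f(t) = t² - 4t: f₀=-4, f₁=-3.673469, f₂=-2.693878, f₃=-1.061224, f₄=1.224490, f₅=4.163265, f₆=7.755102, f₇=12.
(h/2)·[f₀ + 2f₁ + 2f₂ + 2f₃ + 2f₄ + 2f₅ + 2f₆ + f₇] = 0.285714·(19.428571) = 5.5510.

5.5510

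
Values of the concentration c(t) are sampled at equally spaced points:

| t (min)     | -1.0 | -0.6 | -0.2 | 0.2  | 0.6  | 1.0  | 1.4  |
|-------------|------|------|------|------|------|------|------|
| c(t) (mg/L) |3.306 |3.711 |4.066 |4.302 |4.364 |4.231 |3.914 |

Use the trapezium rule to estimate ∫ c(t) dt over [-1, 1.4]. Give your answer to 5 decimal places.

9.71360

h = 0.4, n = 6.
(h/2)·[y₀ + 2y₁ + 2y₂ + 2y₃ + 2y₄ + 2y₅ + y₆] = 0.2·(48.568) = 9.71360.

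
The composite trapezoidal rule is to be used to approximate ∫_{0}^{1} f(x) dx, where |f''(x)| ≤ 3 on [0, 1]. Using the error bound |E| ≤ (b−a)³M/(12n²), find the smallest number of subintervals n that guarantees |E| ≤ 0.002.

Need 3/(12n²) ≤ 0.002.
n² ≥ 3/(12·0.002) = 125 ⇒ n ≥ 11.1803, so the smallest n is 12.

12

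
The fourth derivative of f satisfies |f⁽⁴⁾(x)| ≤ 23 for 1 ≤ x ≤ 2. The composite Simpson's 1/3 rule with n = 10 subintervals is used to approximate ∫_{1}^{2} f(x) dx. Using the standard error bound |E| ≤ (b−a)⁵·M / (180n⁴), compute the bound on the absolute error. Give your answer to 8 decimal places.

0.00001278

|E| ≤ (1)⁵·23 / (180·10⁴) = 23/1800000 = 0.00001278.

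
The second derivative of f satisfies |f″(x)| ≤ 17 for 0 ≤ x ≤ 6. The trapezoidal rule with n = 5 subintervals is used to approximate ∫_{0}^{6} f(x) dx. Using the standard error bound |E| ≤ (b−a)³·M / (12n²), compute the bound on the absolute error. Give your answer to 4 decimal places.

|E| ≤ (6)³·17 / (12·5²) = 3672/300 = 12.2400.

12.2400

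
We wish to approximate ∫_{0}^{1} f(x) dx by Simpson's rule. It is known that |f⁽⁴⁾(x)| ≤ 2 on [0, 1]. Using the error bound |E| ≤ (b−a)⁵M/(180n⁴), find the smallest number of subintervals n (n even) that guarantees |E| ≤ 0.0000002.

16

Need 2/(180n⁴) ≤ 0.0000002.
n⁴ ≥ 2/(180·0.0000002) = 55555.6 ⇒ n ≥ 15.3526, so the smallest even n is 16. (n must be even for Simpson's rule.)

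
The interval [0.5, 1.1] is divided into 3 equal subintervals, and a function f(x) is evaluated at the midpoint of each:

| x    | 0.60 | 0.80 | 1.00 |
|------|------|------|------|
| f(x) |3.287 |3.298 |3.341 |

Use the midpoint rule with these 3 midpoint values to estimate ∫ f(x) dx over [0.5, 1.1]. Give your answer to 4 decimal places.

1.9852

h = 0.2, n = 3.
h·[y(m₁) + y(m₂) + y(m₃)] = 0.2·(9.926) = 1.9852.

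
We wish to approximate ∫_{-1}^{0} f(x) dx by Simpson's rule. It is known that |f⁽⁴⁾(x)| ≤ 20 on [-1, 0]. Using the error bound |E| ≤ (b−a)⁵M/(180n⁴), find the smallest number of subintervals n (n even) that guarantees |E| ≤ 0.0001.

Need 20/(180n⁴) ≤ 0.0001.
n⁴ ≥ 20/(180·0.0001) = 1111.11 ⇒ n ≥ 5.7735, so the smallest even n is 6. (n must be even for Simpson's rule.)

6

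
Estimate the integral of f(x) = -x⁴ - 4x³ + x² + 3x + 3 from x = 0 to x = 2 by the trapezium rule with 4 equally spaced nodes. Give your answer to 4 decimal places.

h = (2 − 0)/3 = 0.666667.
Nodes x₀,…,x₃ = 0, 0.666667, 1.333333, 2.
f(x) = -x⁴ - 4x³ + x² + 3x + 3: f₀=3, f₁=4.061728, f₂=-3.864198, f₃=-35.
(h/2)·[f₀ + 2f₁ + 2f₂ + f₃] = 0.333333·(-31.604938) = -10.5350.

-10.5350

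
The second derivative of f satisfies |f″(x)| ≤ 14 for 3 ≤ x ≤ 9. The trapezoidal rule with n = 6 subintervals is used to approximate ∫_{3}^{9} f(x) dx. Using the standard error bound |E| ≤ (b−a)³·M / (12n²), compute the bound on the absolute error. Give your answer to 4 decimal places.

7.0000

|E| ≤ (6)³·14 / (12·6²) = 3024/432 = 7.0000.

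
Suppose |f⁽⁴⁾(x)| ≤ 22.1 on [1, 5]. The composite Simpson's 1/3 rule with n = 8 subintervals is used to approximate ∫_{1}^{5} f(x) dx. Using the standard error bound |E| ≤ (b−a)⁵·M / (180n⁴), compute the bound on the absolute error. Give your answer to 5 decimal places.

|E| ≤ (4)⁵·22.1 / (180·8⁴) = 22630.4/737280 = 0.03069.

0.03069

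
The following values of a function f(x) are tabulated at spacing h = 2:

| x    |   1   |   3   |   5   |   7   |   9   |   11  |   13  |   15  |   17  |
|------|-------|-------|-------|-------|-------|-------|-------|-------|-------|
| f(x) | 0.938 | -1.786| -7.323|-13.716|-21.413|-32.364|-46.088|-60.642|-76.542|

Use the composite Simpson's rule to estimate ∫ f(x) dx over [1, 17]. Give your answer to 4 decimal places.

-439.5227

h = 2, n = 8.
(h/3)·[y₀ + 4y₁ + 2y₂ + 4y₃ + 2y₄ + 4y₅ + 2y₆ + 4y₇ + y₈] = 0.666667·(-659.284) = -439.5227.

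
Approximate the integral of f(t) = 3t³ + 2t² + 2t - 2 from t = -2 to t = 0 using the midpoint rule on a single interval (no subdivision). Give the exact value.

-10

M = (b−a)·f(-1) = 2·(-5) = -10.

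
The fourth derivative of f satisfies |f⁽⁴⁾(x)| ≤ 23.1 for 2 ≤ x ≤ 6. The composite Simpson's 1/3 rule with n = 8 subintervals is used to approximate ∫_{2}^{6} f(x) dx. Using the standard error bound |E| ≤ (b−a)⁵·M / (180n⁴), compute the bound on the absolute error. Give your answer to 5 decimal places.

|E| ≤ (4)⁵·23.1 / (180·8⁴) = 23654.4/737280 = 0.03208.

0.03208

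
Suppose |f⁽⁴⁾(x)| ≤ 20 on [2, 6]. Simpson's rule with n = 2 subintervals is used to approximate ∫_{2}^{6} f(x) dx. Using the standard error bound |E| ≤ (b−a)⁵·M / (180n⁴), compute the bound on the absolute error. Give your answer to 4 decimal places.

|E| ≤ (4)⁵·20 / (180·2⁴) = 20480/2880 = 7.1111.

7.1111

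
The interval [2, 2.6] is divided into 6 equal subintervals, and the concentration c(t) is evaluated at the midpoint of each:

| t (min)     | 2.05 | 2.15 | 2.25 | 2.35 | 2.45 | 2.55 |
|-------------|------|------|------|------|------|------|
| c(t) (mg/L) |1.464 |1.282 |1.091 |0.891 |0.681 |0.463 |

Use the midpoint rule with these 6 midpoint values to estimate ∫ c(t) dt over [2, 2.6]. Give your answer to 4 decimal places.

h = 0.1, n = 6.
h·[y(m₁) + y(m₂) + y(m₃) + y(m₄) + y(m₅) + y(m₆)] = 0.1·(5.872) = 0.5872.

0.5872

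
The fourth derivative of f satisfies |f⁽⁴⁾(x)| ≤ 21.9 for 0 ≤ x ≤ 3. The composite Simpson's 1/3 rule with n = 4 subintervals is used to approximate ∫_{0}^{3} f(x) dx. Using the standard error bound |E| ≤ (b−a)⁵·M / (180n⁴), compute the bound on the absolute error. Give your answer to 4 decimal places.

|E| ≤ (3)⁵·21.9 / (180·4⁴) = 5321.7/46080 = 0.1155.

0.1155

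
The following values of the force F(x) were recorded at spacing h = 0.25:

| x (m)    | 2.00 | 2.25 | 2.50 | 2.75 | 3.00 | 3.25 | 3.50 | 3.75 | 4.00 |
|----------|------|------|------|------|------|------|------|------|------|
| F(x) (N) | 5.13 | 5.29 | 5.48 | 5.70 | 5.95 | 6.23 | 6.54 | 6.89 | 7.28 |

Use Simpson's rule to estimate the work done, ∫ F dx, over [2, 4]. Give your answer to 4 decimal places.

h = 0.25, n = 8.
(h/3)·[y₀ + 4y₁ + 2y₂ + 4y₃ + 2y₄ + 4y₅ + 2y₆ + 4y₇ + y₈] = 0.083333·(144.79) = 12.0658.

12.0658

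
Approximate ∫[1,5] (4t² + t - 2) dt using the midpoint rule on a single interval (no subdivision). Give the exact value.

148

M = (b−a)·f(3) = 4·(37) = 148.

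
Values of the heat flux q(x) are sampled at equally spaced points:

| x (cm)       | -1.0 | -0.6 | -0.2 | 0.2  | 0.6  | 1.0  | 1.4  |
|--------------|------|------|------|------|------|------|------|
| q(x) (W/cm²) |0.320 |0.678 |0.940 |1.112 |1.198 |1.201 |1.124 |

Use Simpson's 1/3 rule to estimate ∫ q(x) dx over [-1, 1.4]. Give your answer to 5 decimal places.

2.35787

h = 0.4, n = 6.
(h/3)·[y₀ + 4y₁ + 2y₂ + 4y₃ + 2y₄ + 4y₅ + y₆] = 0.133333·(17.684) = 2.35787.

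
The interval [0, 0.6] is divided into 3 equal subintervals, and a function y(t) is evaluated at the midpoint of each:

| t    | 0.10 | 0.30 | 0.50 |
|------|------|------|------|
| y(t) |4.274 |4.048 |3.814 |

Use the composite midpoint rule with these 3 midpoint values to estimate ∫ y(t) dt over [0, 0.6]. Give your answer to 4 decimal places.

2.4272

h = 0.2, n = 3.
h·[y(m₁) + y(m₂) + y(m₃)] = 0.2·(12.136) = 2.4272.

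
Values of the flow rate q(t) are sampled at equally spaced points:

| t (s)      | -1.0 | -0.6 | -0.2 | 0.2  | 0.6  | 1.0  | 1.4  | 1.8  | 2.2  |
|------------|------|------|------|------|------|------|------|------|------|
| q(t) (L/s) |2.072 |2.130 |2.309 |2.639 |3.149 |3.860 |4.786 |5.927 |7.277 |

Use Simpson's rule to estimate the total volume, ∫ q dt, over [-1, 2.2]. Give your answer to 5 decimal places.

11.74147

h = 0.4, n = 8.
(h/3)·[y₀ + 4y₁ + 2y₂ + 4y₃ + 2y₄ + 4y₅ + 2y₆ + 4y₇ + y₈] = 0.133333·(88.061) = 11.74147.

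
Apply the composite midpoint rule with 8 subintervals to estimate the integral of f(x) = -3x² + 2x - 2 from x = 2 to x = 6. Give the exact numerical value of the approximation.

-183.75

h = (6 − 2)/8 = 0.5.
Midpoints m₁,…,m₈ = 2.25, 2.75, 3.25, 3.75, 4.25, 4.75, 5.25, 5.75.
f(m₁)=-12.6875, f(m₂)=-19.1875, f(m₃)=-27.1875, f(m₄)=-36.6875, f(m₅)=-47.6875, f(m₆)=-60.1875, f(m₇)=-74.1875, f(m₈)=-89.6875.
h·[f(m₁) + f(m₂) + f(m₃) + f(m₄) + f(m₅) + f(m₆) + f(m₇) + f(m₈)] = 0.5·(-367.5) = -183.75.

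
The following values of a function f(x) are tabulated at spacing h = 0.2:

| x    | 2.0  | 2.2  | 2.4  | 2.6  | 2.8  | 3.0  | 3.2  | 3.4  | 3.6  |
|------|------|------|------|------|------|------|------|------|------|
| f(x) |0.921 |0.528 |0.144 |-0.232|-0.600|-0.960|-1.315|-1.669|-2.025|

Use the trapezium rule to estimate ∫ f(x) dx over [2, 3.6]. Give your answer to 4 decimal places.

h = 0.2, n = 8.
(h/2)·[y₀ + 2y₁ + 2y₂ + 2y₃ + 2y₄ + 2y₅ + 2y₆ + 2y₇ + y₈] = 0.1·(-9.312) = -0.9312.

-0.9312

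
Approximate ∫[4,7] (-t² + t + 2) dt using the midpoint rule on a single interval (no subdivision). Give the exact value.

M = (b−a)·f(5.5) = 3·(-22.75) = -68.25.

-68.25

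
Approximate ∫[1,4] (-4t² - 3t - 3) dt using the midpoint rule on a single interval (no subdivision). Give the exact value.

M = (b−a)·f(2.5) = 3·(-35.5) = -106.5.

-106.5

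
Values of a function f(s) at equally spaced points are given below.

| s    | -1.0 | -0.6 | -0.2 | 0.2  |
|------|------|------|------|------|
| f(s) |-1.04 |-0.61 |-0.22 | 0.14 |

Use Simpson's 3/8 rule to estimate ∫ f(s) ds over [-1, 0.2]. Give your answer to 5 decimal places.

-0.50850

h = 0.4, n = 3.
(3h/8)·[y₀ + 3y₁ + 3y₂ + y₃] = 0.15·(-3.39) = -0.50850.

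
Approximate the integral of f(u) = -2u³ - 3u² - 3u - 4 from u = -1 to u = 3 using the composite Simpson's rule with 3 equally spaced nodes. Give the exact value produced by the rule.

h = (3 − (-1))/2 = 2.
Nodes u₀,…,u₂ = -1, 1, 3.
f(u) = -2u³ - 3u² - 3u - 4: f₀=-2, f₁=-12, f₂=-94.
(h/3)·[f₀ + 4f₁ + f₂] = 0.666667·(-144) = -96.

-96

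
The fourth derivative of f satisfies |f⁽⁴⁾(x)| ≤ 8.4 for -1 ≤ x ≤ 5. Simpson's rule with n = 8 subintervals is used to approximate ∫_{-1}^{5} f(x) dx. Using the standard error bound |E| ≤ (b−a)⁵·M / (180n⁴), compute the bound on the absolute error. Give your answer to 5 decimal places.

0.08859

|E| ≤ (6)⁵·8.4 / (180·8⁴) = 65318.4/737280 = 0.08859.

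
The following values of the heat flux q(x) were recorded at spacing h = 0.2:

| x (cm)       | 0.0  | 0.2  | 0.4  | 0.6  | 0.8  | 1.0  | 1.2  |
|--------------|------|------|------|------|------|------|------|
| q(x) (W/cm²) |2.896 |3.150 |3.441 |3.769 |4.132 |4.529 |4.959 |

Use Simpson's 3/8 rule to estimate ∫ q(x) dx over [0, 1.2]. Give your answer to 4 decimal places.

4.5862

h = 0.2, n = 6.
(3h/8)·[y₀ + 3y₁ + 3y₂ + 2y₃ + 3y₄ + 3y₅ + y₆] = 0.075·(61.149) = 4.5862.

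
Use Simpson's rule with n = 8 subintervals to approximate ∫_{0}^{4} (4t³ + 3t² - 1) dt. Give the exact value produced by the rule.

316

h = (4 − 0)/8 = 0.5.
Nodes t₀,…,t₈ = 0, 0.5, 1, 1.5, 2, 2.5, 3, 3.5, 4.
f(t) = 4t³ + 3t² - 1: f₀=-1, f₁=0.25, f₂=6, f₃=19.25, f₄=43, f₅=80.25, f₆=134, f₇=207.25, f₈=303.
(h/3)·[f₀ + 4f₁ + 2f₂ + 4f₃ + 2f₄ + 4f₅ + 2f₆ + 4f₇ + f₈] = 0.166667·(1896) = 316.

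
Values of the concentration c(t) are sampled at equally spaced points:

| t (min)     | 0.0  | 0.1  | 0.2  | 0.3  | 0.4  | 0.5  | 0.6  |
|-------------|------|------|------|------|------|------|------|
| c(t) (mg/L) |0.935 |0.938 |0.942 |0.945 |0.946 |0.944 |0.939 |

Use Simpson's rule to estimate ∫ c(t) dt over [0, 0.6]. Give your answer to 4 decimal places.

h = 0.1, n = 6.
(h/3)·[y₀ + 4y₁ + 2y₂ + 4y₃ + 2y₄ + 4y₅ + y₆] = 0.033333·(16.958) = 0.5653.

0.5653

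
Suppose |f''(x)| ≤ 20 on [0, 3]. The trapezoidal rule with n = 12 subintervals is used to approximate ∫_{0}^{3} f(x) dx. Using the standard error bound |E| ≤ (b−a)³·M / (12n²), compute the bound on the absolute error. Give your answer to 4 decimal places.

0.3125

|E| ≤ (3)³·20 / (12·12²) = 540/1728 = 0.3125.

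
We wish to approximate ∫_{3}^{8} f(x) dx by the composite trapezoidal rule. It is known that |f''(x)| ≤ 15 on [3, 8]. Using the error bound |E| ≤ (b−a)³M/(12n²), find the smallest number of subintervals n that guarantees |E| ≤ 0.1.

Need 1875/(12n²) ≤ 0.1.
n² ≥ 1875/(12·0.1) = 1562.5 ⇒ n ≥ 39.5285, so the smallest n is 40.

40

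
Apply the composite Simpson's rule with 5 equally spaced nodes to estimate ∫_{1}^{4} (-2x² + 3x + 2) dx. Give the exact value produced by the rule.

-13.5

h = (4 − 1)/4 = 0.75.
Nodes x₀,…,x₄ = 1, 1.75, 2.5, 3.25, 4.
f(x) = -2x² + 3x + 2: f₀=3, f₁=1.125, f₂=-3, f₃=-9.375, f₄=-18.
(h/3)·[f₀ + 4f₁ + 2f₂ + 4f₃ + f₄] = 0.25·(-54) = -13.5.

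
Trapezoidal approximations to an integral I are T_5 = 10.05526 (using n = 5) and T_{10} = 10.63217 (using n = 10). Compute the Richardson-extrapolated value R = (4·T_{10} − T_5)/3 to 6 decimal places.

10.824473

R = (4·T_{10} − T_5) / 3 = (4·10.63217 − 10.05526)/3 = (32.47342)/3 = 10.824473.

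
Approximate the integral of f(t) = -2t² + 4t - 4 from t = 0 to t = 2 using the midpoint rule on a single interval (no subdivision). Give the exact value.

M = (b−a)·f(1) = 2·(-2) = -4.

-4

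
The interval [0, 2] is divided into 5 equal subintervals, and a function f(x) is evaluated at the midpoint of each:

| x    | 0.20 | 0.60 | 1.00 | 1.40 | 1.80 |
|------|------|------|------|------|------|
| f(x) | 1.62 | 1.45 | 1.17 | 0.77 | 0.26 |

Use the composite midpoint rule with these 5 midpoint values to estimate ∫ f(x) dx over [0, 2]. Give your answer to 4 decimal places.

2.1080

h = 0.4, n = 5.
h·[y(m₁) + y(m₂) + y(m₃) + y(m₄) + y(m₅)] = 0.4·(5.27) = 2.1080.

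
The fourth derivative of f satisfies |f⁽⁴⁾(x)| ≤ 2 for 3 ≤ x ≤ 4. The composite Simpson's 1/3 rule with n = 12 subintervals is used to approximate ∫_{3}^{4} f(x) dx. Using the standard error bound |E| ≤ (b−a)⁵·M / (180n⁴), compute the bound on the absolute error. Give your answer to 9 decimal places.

|E| ≤ (1)⁵·2 / (180·12⁴) = 2/3732480 = 0.000000536.

0.000000536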